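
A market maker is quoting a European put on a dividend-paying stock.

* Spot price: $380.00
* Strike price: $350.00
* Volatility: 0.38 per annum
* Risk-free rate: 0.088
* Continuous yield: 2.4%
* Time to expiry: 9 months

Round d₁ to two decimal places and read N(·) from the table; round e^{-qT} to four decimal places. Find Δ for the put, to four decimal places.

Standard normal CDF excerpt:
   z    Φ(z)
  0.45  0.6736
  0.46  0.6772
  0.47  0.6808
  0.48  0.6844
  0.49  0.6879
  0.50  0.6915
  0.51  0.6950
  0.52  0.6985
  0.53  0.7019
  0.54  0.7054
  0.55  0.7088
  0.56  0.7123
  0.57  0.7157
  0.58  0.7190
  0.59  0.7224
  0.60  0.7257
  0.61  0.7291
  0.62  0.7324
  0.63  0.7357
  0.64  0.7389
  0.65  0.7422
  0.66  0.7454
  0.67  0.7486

-0.2826

T = 0.75;  σ√T = 0.3291
d₁ = [ln(380/350) + (0.088 − 0.024 + ½·0.38²)·0.75] / (σ√T) = (0.0822 + 0.1021) / 0.3291 = 0.5603 ≈ 0.56
N(d₁) = N(0.56) = 0.7123
Δ_put = exp(−qT)·(N(d₁) − 1) = 0.9822·(0.7123 − 1) = -0.2826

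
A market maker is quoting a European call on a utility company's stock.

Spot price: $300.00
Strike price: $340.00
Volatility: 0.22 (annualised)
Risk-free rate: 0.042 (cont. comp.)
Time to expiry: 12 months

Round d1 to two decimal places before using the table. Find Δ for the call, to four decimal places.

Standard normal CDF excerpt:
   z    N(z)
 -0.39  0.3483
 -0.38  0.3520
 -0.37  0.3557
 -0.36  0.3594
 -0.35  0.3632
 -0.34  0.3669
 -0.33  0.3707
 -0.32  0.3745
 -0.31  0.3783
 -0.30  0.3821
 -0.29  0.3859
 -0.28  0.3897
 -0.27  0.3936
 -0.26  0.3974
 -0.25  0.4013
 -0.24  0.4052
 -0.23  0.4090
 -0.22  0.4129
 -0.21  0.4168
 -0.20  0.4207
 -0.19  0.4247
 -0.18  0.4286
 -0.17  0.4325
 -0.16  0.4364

0.3936

T = 1;  σ√T = 0.2200
d₁ = [ln(300/340) + (0.042 + 0.22²/2)·1] / 0.2200 = [-0.1252 + 0.0662] / 0.2200 = -0.2680 which rounds to -0.27
N(d₁) = N(-0.27) = 0.3936
Δ_call = N(d₁) = 0.3936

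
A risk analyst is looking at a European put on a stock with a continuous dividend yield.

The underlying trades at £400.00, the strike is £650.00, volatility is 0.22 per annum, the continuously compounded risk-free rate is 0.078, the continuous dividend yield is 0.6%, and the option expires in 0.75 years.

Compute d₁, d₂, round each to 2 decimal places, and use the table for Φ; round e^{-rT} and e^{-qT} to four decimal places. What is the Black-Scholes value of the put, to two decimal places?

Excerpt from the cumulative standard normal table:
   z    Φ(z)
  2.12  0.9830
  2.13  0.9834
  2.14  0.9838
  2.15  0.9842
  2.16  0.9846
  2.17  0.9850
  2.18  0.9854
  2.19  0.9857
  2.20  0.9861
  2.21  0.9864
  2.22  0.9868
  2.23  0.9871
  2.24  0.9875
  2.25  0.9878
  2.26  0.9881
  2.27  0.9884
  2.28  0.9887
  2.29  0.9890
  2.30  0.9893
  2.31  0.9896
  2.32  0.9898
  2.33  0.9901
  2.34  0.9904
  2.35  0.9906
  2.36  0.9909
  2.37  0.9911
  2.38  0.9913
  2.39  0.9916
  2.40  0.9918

£215.27

T = 0.75;  σ√T = 0.1905
d₁ = [ln(400/650) + (0.078 − 0.006 + 0.22²/2)·0.75] / 0.1905 = [-0.4855 + 0.0721] / 0.1905 = -2.1696 ≈ -2.17
d₂ = d₁ − σ√T = -2.1696 − 0.1905 = -2.3601 ≈ -2.36
e^(−qT) = e^(−0.006·0.75) = 0.9955;  e^(−rT) = e^(−0.078·0.75) = 0.9432
N(−d₂) = N(2.36) = 0.9909;  N(−d₁) = N(2.17) = 0.9850
P = 650·0.9432·0.9909 − 400·0.9955·0.9850 = 607.5010 − 392.2270 = 215.2740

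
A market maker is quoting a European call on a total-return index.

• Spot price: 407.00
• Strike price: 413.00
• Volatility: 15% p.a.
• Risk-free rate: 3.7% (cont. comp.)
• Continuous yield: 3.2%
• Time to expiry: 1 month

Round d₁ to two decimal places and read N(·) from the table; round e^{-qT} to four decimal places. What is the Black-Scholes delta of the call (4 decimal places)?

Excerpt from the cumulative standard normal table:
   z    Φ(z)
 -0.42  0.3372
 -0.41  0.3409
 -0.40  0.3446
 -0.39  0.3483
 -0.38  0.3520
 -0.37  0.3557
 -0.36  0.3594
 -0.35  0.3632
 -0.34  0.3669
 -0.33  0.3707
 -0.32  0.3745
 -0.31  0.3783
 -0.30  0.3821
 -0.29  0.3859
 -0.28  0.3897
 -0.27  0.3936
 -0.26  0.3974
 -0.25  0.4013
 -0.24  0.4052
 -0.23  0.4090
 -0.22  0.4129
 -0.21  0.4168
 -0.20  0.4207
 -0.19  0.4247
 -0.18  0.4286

0.3773

σ√T = 0.15 × 0.2887 = 0.0433
d₁ = [ln(407/413) + (0.037 − 0.032 + ½·0.15²)·0.08333] / (σ√T) = (-0.0146 + 0.0014) / 0.0433 = -0.3067 which rounds to -0.31
N(d₁) = N(-0.31) = 0.3783
Δ_call = e^(−qT)·N(d₁) = 0.9973·0.3783 = 0.3773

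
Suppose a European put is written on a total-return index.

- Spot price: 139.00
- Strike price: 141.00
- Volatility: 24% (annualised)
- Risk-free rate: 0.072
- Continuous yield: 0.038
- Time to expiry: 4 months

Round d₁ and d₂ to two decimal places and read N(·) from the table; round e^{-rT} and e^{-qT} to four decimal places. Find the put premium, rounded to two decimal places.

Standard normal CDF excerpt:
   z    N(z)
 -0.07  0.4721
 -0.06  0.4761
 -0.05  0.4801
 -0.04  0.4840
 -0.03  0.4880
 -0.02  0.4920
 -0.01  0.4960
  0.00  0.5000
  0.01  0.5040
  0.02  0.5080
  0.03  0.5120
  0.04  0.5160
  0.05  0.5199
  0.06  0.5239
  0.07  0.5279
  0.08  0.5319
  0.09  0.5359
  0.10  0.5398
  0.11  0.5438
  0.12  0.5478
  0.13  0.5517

σ√T = 0.24·√0.3333 = 0.1386
d₁ = [ln(139/141) + (0.072 − 0.038 + 0.24²/2)·0.3333] / 0.1386 = [-0.0143 + 0.0209] / 0.1386 = 0.0480 ≈ 0.05
d₂ = d₁ − σ√T = 0.0480 − 0.1386 = -0.0906 ≈ -0.09
e^(−qT) = e^(−0.038·0.3333) = 0.9874;  e^(−rT) = e^(−0.072·0.3333) = 0.9763
P = 141·0.9763·N(0.09) − 139·0.9874·N(-0.05) = 141·0.9763·0.5359 − 139·0.9874·0.4801 = 73.7711 − 65.8931 = 7.8780

7.88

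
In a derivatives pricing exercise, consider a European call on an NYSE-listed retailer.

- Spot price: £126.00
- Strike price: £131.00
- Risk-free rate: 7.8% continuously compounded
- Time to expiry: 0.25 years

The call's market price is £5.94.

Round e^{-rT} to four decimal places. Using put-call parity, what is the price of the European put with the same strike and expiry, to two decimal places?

£8.41

e^(−rT) = e^(−0.078·0.25) = 0.9807
Put-call parity: C − P = S − K·e^(−rT) = 126 − 131·0.9807 = 126 − 128.4717 = -2.4717
P = C − (C − P) = 5.94 − (-2.4717) = 8.4117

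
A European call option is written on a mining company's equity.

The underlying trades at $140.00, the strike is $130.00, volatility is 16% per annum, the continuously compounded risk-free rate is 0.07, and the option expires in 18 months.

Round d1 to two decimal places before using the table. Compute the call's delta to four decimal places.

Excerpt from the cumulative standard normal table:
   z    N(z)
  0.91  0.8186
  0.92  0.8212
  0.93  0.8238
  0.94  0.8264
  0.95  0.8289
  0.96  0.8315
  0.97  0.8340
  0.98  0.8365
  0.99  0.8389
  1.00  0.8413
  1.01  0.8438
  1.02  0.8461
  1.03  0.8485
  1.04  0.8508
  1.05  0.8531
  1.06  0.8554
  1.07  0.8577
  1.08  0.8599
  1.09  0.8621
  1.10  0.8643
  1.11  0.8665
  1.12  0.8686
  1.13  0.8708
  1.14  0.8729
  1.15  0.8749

σ√T = 0.16·√1.5 = 0.1960
d₁ = [ln(140/130) + (0.07 + 0.16²/2)·1.5] / 0.1960 = [0.0741 + 0.1242] / 0.1960 = 1.0120 ≈ 1.01
N(d₁) = N(1.01) = 0.8438
Δ_call = N(d₁) = 0.8438

0.8438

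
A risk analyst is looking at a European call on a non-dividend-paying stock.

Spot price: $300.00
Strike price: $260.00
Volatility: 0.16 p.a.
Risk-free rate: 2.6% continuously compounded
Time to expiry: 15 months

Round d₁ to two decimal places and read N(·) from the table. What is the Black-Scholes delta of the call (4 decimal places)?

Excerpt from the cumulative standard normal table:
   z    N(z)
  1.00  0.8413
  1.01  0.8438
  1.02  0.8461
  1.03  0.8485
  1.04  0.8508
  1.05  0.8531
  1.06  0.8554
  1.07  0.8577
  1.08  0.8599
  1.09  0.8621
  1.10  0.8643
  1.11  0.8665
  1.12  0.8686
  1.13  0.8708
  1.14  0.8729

0.8577

T = 1.25;  σ√T = 0.1789
d₁ = [ln(300/260) + (0.026 + ½·0.16²)·1.25] / (σ√T) = (0.1431 + 0.0485) / 0.1789 = 1.0711 ⇒ 1.07
N(d₁) = N(1.07) = 0.8577
Δ_call = N(d₁) = 0.8577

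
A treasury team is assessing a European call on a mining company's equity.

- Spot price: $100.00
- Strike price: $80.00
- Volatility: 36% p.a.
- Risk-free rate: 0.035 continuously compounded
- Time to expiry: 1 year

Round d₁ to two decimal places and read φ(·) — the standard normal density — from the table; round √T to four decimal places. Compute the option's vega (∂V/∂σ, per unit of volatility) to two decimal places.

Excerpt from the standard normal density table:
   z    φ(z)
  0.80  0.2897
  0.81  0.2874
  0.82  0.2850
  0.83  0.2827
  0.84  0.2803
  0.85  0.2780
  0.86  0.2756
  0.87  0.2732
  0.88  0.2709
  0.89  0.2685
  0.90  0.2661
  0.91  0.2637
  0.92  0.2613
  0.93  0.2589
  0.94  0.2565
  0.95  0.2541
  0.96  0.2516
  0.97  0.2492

26.61

σ√T = 0.36·√1 = 0.3600
d₁ = [ln(100/80) + (0.035 + ½·0.36²)·1] / (σ√T) = (0.2231 + 0.0998) / 0.3600 = 0.8971 → 0.90
√T = √1 = 1.0000
φ(d₁) = φ(0.90) = 0.2661
vega = S·φ(d₁)·√T = 100·0.2661·1.0000 = 26.6100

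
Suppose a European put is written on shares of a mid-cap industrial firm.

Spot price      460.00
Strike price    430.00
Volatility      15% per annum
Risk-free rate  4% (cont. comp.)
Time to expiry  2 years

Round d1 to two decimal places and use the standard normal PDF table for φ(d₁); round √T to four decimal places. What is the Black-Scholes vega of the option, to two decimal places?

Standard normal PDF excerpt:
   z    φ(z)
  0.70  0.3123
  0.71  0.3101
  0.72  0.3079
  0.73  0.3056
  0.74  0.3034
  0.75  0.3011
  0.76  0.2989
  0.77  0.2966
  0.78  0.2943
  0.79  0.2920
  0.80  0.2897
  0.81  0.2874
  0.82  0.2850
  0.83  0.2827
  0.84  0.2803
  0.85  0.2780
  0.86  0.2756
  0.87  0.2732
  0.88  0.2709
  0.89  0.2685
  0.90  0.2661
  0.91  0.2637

188.46

σ√T = 0.15 × 1.4142 = 0.2121
d₁ = [ln(460/430) + (0.04 + ½·0.15²)·2] / (σ√T) = (0.0674 + 0.1025) / 0.2121 = 0.8011 ≈ 0.80
√T = √2 = 1.4142
φ(d₁) = φ(0.80) = 0.2897
vega = S·φ(d₁)·√T = 460·0.2897·1.4142 = 188.4591
(The call has the same vega.)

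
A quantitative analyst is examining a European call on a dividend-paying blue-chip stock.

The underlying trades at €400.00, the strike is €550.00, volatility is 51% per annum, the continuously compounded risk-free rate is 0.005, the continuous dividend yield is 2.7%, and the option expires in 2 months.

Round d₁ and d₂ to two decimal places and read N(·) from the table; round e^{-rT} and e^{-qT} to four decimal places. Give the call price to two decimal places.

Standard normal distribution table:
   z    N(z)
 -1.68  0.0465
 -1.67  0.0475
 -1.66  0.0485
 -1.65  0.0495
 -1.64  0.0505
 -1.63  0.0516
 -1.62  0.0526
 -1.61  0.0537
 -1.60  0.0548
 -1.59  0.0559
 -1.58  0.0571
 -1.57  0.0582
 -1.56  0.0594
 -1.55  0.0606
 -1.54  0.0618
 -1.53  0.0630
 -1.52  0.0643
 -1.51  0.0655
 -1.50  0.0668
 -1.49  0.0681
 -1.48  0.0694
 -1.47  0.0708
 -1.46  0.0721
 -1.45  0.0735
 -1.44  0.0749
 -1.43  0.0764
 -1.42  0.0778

σ√T = 0.51 × 0.4082 = 0.2082
ln(S/K) + (r − q + σ²/2)T = ln(400/550) + (0.005 − 0.027 + 0.51²/2)·0.1667 = -0.3185 + 0.0180 = -0.3004
d₁ = -0.3004 / 0.2082 = -1.4430 ⇒ -1.44
d₂ = d₁ − σ√T = -1.4430 − 0.2082 = -1.6512 ⇒ -1.65
e^(−qT) = e^(−0.027·0.1667) = 0.9955;  e^(−rT) = e^(−0.005·0.1667) = 0.9992
N(d₁) = N(-1.44) = 0.0749;  N(d₂) = N(-1.65) = 0.0495
C = 400·0.9955·0.0749 − 550·0.9992·0.0495 = 29.8252 − 27.2032 = 2.6220

€2.62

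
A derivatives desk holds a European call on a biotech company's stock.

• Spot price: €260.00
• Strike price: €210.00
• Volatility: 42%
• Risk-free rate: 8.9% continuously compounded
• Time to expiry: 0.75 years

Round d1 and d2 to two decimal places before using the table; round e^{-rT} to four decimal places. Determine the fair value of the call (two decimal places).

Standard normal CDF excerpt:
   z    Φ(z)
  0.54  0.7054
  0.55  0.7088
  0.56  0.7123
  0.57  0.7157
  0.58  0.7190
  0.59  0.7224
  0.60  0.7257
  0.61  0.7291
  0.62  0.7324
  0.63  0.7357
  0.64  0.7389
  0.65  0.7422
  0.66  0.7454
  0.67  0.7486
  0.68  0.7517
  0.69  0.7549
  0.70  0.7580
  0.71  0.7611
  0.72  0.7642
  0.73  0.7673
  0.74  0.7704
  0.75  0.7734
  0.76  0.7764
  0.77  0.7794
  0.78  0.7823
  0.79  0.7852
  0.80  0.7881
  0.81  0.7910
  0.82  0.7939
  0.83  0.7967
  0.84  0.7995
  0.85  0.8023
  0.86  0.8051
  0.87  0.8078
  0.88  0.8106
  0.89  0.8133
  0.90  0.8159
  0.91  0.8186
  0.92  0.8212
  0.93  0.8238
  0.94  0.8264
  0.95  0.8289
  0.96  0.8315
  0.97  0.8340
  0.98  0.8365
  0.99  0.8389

T = 0.75;  σ√T = 0.3637
d₁ = [ln(260/210) + (0.089 + 0.42²/2)·0.75] / 0.3637 = [0.2136 + 0.1329] / 0.3637 = 0.9526 → 0.95
d₂ = d₁ − σ√T = 0.9526 − 0.3637 = 0.5888 → 0.59
e^(−rT) = e^(−0.089·0.75) = 0.9354
N(d₁) = N(0.95) = 0.8289;  N(d₂) = N(0.59) = 0.7224
C = 260·0.8289 − 210·0.9354·0.7224 = 215.5140 − 141.9039 = 73.6101

€73.61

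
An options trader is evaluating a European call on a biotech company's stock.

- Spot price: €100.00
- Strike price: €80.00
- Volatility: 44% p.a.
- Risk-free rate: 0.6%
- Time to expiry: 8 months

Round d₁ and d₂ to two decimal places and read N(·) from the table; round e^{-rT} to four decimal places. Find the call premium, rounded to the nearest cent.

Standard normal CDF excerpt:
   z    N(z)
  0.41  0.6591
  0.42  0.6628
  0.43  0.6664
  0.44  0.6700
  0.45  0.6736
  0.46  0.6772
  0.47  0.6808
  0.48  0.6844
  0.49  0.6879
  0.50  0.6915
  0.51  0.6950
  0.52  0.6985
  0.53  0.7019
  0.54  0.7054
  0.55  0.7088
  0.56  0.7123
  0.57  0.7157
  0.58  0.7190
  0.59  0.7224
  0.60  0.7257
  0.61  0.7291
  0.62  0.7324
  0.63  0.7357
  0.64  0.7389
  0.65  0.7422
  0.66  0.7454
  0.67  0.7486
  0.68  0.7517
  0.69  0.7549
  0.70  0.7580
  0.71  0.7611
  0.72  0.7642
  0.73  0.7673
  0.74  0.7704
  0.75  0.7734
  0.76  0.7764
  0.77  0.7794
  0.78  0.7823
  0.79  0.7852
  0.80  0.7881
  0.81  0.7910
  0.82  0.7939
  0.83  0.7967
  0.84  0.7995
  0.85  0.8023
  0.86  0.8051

σ√T = 0.44·√0.6667 = 0.3593
ln(S/K) + (r + σ²/2)T = ln(100/80) + (0.006 + 0.44²/2)·0.6667 = 0.2231 + 0.0685 = 0.2917
d₁ = 0.2917 / 0.3593 = 0.8119 → 0.81
d₂ = d₁ − σ√T = 0.8119 − 0.3593 = 0.4526 → 0.45
exp(−rT) = exp(−0.006·0.6667) = 0.9960
N(d₁) = N(0.81) = 0.7910;  N(d₂) = N(0.45) = 0.6736
C = 100·0.7910 − 80·0.9960·0.6736 = 79.1000 − 53.6724 = 25.4276

€25.43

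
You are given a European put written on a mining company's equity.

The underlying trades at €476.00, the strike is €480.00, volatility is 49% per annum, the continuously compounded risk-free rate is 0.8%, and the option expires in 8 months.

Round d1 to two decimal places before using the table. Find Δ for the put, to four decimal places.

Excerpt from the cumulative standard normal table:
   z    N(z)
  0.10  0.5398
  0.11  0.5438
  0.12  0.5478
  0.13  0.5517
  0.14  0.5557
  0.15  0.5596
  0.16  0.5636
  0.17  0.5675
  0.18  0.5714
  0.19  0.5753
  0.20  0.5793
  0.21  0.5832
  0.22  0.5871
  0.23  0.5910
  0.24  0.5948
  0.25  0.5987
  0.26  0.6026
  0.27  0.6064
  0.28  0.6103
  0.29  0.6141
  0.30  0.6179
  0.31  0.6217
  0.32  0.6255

σ√T = 0.49 × 0.8165 = 0.4001
d₁ = [ln(476/480) + (0.008 + 0.49²/2)·0.6667] / 0.4001 = [-0.0084 + 0.0854] / 0.4001 = 0.1925 which rounds to 0.19
N(d₁) = N(0.19) = 0.5753
Δ_put = N(d₁) − 1 = 0.5753 − 1 = -0.4247

-0.4247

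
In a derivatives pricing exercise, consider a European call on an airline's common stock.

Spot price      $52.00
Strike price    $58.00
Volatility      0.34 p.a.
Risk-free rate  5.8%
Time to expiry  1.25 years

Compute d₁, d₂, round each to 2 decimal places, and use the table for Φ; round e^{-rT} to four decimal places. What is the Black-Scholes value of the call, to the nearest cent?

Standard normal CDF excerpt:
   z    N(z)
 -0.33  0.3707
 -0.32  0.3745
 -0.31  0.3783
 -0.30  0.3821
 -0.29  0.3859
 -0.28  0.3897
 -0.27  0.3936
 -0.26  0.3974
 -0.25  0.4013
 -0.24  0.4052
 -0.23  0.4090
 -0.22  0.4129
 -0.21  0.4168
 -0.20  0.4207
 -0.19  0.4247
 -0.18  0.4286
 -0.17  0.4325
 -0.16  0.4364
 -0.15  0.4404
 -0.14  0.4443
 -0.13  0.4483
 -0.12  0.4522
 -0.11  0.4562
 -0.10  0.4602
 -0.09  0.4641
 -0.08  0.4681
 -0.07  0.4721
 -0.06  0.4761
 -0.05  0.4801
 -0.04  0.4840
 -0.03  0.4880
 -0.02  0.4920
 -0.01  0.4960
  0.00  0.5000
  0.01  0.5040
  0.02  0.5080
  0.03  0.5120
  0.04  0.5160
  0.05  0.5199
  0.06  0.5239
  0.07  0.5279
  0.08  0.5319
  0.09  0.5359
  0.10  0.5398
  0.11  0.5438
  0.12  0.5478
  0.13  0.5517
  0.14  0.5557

σ√T = 0.34·√1.25 = 0.3801
d₁ = [ln(52/58) + (0.058 + 0.34²/2)·1.25] / 0.3801 = [-0.1092 + 0.1448] / 0.3801 = 0.0935 ≈ 0.09
d₂ = d₁ − σ√T = 0.0935 − 0.3801 = -0.2866 ≈ -0.29
e^(−rT) = e^(−0.058·1.25) = 0.9301
C = 52·N(0.09) − 58·0.9301·N(-0.29) = 52·0.5359 − 58·0.9301·0.3859 = 27.8668 − 20.8177 = 7.0491

$7.05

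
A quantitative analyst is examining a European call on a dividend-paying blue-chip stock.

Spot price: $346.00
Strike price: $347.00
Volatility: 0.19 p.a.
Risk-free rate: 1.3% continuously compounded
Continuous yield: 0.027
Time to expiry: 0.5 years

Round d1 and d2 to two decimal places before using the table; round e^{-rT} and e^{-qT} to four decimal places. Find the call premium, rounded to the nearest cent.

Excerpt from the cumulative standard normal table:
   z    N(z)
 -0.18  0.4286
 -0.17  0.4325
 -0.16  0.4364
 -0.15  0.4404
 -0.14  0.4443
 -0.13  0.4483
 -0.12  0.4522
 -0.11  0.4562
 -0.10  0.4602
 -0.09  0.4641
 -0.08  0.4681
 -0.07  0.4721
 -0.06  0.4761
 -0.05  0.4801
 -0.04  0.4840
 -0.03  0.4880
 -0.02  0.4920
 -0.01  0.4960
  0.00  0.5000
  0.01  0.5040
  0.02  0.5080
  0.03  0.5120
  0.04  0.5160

$16.15

σ√T = 0.19 × 0.7071 = 0.1344
d₁ = [ln(346/347) + (0.013 − 0.027 + 0.19²/2)·0.5] / 0.1344 = [-0.0029 + 0.0020] / 0.1344 = -0.0064 → -0.01
d₂ = d₁ − σ√T = -0.0064 − 0.1344 = -0.1408 → -0.14
e^(−qT) = e^(−0.027·0.5) = 0.9866;  e^(−rT) = e^(−0.013·0.5) = 0.9935
C = 346·0.9866·N(-0.01) − 347·0.9935·N(-0.14) = 346·0.9866·0.4960 − 347·0.9935·0.4443 = 169.3163 − 153.1700 = 16.1464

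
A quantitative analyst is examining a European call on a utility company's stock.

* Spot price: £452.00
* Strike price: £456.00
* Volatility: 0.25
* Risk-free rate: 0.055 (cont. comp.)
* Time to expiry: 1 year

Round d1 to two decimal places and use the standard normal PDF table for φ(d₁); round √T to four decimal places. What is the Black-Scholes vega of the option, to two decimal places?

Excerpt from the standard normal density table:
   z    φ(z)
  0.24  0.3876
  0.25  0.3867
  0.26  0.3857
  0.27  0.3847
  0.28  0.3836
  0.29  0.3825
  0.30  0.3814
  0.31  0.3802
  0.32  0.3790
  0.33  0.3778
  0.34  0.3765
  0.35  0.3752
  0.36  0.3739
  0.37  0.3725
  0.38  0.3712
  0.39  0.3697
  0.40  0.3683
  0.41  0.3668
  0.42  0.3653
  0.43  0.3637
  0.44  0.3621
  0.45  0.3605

σ√T = 0.25·√1 = 0.2500
ln(S/K) + (r + σ²/2)T = ln(452/456) + (0.055 + 0.25²/2)·1 = -0.0088 + 0.0862 = 0.0774
d₁ = 0.0774 / 0.2500 = 0.3098 ⇒ 0.31
√T = √1 = 1.0000
φ(d₁) = φ(0.31) = 0.3802
vega = S·φ(d₁)·√T = 452·0.3802·1.0000 = 171.8504

171.85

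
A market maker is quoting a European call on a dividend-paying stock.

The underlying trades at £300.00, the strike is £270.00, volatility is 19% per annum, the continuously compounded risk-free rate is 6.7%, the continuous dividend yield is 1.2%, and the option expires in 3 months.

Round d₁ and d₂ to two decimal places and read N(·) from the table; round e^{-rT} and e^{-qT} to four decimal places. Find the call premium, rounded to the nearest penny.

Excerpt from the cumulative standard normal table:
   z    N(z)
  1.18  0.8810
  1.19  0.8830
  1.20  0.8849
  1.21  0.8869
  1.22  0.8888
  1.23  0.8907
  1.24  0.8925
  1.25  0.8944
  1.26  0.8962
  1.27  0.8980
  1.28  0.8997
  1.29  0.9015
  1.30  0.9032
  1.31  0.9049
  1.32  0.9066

σ√T = 0.19·√0.25 = 0.0950
d₁ = [ln(300/270) + (0.067 − 0.012 + ½·0.19²)·0.25] / (σ√T) = (0.1054 + 0.0183) / 0.0950 = 1.3013 which rounds to 1.30
d₂ = 1.3013 − 0.0950 = 1.2063 which rounds to 1.21
exp(−qT) = exp(−0.012·0.25) = 0.9970;  exp(−rT) = exp(−0.067·0.25) = 0.9834
N(d₁) = N(1.30) = 0.9032;  N(d₂) = N(1.21) = 0.8869
C = 300·0.9970·0.9032 − 270·0.9834·0.8869 = 270.1471 − 235.4879 = 34.6592

£34.66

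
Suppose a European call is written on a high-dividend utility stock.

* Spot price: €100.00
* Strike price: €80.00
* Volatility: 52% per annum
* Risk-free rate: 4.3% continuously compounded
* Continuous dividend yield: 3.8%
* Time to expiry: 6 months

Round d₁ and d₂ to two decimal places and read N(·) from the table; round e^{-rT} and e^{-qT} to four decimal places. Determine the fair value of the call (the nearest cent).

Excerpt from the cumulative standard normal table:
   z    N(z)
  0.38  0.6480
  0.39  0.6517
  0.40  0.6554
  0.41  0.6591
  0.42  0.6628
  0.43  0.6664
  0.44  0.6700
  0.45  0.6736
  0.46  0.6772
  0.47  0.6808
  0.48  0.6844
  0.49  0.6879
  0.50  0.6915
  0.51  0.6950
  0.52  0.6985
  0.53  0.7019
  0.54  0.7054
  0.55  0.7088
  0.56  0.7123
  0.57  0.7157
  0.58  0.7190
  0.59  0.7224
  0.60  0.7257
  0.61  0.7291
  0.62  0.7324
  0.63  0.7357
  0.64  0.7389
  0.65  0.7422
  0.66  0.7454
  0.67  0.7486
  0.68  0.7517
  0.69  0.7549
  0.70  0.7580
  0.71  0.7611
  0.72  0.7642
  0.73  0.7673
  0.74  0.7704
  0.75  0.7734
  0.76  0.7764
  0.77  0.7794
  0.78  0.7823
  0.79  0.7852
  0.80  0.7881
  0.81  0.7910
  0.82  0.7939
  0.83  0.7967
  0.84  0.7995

T = 0.5;  σ√T = 0.3677
d₁ = [ln(100/80) + (0.043 − 0.038 + ½·0.52²)·0.5] / (σ√T) = (0.2231 + 0.0701) / 0.3677 = 0.7975 ⇒ 0.80
d₂ = 0.7975 − 0.3677 = 0.4298 ⇒ 0.43
e^(−qT) = e^(−0.038·0.5) = 0.9812;  e^(−rT) = e^(−0.043·0.5) = 0.9787
N(d₁) = N(0.80) = 0.7881;  N(d₂) = N(0.43) = 0.6664
C = 100·0.9812·0.7881 − 80·0.9787·0.6664 = 77.3284 − 52.1765 = 25.1519

€25.15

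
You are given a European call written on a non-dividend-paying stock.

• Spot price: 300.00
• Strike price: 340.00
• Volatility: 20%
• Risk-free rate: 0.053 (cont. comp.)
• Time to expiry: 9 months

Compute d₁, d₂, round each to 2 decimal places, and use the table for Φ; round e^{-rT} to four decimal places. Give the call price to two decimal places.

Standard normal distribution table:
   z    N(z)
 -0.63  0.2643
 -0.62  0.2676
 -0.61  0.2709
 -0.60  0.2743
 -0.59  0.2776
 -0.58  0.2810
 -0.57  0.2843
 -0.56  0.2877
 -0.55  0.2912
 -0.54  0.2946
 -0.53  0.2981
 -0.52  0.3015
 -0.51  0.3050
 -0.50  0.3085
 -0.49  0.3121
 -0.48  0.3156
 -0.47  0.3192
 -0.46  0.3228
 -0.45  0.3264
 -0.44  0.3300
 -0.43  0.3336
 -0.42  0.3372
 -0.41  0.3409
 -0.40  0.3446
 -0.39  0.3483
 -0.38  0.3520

σ√T = 0.2 × 0.8660 = 0.1732
ln(S/K) + (r + σ²/2)T = ln(300/340) + (0.053 + 0.2²/2)·0.75 = -0.1252 + 0.0548 = -0.0704
d₁ = -0.0704 / 0.1732 = -0.4065 ⇒ -0.41
d₂ = d₁ − σ√T = -0.4065 − 0.1732 = -0.5797 ⇒ -0.58
e^(−rT) = e^(−0.053·0.75) = 0.9610
C = 300·N(-0.41) − 340·0.9610·N(-0.58) = 300·0.3409 − 340·0.9610·0.2810 = 102.2700 − 91.8139 = 10.4561

10.46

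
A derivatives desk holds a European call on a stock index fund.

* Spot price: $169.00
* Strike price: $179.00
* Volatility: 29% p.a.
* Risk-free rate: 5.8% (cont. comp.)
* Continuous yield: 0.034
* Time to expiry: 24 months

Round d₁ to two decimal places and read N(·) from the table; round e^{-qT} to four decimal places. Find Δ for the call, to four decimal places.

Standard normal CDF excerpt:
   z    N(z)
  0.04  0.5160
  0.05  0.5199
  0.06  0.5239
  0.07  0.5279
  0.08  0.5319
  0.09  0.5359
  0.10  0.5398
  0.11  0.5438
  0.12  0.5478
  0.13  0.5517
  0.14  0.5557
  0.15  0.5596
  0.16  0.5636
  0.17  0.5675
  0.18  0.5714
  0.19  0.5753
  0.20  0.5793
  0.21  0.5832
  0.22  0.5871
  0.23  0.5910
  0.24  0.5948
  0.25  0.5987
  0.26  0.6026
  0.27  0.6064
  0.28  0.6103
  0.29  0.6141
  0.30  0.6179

0.5339

σ√T = 0.29·√2 = 0.4101
d₁ = [ln(169/179) + (0.058 − 0.034 + 0.29²/2)·2] / 0.4101 = [-0.0575 + 0.1321] / 0.4101 = 0.1819 ⇒ 0.18
N(d₁) = N(0.18) = 0.5714
Δ_call = e^(−qT)·N(d₁) = 0.9343·0.5714 = 0.5339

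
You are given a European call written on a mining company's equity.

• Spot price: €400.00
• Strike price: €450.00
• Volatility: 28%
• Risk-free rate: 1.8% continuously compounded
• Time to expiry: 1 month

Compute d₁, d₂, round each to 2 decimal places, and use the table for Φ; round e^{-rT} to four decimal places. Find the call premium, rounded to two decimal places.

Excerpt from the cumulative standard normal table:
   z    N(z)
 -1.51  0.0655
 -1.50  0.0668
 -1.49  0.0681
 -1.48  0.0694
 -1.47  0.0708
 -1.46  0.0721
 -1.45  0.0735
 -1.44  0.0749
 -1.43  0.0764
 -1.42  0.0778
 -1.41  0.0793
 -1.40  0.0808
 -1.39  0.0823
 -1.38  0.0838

T = 0.08333;  σ√T = 0.0808
d₁ = [ln(400/450) + (0.018 + 0.28²/2)·0.08333] / 0.0808 = [-0.1178 + 0.0048] / 0.0808 = -1.3982 ≈ -1.40
d₂ = d₁ − σ√T = -1.3982 − 0.0808 = -1.4790 ≈ -1.48
e^(−rT) = e^(−0.018·0.08333) = 0.9985
N(d₁) = N(-1.40) = 0.0808;  N(d₂) = N(-1.48) = 0.0694
C = 400·0.0808 − 450·0.9985·0.0694 = 32.3200 − 31.1832 = 1.1368

€1.14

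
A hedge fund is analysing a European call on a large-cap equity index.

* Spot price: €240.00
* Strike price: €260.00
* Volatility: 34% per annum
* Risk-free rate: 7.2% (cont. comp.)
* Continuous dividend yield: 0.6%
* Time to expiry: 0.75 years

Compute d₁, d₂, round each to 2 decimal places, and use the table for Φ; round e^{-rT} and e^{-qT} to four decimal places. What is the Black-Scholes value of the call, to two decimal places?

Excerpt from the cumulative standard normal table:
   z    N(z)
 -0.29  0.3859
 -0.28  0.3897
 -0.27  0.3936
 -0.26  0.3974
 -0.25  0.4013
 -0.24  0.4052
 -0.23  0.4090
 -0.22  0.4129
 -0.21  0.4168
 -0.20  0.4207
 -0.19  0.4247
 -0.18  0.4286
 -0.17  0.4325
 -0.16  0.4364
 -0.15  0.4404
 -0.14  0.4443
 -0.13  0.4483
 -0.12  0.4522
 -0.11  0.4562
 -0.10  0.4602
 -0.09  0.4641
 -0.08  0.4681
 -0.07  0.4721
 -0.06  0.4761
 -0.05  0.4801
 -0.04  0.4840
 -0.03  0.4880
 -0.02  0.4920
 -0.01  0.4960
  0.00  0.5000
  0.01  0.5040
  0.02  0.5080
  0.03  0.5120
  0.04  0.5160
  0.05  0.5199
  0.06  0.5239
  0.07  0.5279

€24.43

σ√T = 0.34·√0.75 = 0.2944
d₁ = [ln(240/260) + (0.072 − 0.006 + 0.34²/2)·0.75] / 0.2944 = [-0.0800 + 0.0928] / 0.2944 = 0.0435 → 0.04
d₂ = d₁ − σ√T = 0.0435 − 0.2944 = -0.2510 → -0.25
exp(−qT) = exp(−0.006·0.75) = 0.9955;  exp(−rT) = exp(−0.072·0.75) = 0.9474
C = 240·0.9955·N(0.04) − 260·0.9474·N(-0.25) = 240·0.9955·0.5160 − 260·0.9474·0.4013 = 123.2827 − 98.8498 = 24.4329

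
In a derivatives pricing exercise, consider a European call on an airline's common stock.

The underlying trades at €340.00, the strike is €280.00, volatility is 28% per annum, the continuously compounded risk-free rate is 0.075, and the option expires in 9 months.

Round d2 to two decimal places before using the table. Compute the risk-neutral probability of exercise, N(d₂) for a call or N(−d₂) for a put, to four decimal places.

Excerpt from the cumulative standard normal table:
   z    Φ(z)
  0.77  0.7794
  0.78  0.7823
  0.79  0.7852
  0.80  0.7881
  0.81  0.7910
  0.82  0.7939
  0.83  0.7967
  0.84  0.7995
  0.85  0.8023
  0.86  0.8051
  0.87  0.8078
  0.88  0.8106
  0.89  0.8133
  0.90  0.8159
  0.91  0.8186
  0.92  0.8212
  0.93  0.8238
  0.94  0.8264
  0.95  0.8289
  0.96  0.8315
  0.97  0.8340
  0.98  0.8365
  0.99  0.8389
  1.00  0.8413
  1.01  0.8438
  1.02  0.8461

σ√T = 0.28·√0.75 = 0.2425
d₁ = [ln(340/280) + (0.075 + ½·0.28²)·0.75] / (σ√T) = (0.1942 + 0.0857) / 0.2425 = 1.1539 which rounds to 1.15
d₂ = 1.1539 − 0.2425 = 0.9114 which rounds to 0.91
Risk-neutral Pr[S_T > K] = N(d₂) = N(0.91) = 0.8186

0.8186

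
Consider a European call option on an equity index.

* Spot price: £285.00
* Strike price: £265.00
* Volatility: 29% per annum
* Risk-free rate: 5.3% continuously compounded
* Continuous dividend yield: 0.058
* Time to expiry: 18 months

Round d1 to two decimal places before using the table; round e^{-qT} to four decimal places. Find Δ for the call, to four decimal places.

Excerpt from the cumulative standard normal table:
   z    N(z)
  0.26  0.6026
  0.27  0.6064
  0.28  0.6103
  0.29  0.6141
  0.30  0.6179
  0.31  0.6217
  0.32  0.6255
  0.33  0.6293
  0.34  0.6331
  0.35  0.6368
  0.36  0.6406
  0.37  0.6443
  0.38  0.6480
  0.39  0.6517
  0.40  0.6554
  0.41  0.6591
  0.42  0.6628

T = 1.5;  σ√T = 0.3552
ln(S/K) + (r − q + σ²/2)T = ln(285/265) + (0.053 − 0.058 + 0.29²/2)·1.5 = 0.0728 + 0.0556 = 0.1283
d₁ = 0.1283 / 0.3552 = 0.3613 which rounds to 0.36
N(d₁) = N(0.36) = 0.6406
Δ_call = e^(−qT)·N(d₁) = 0.9167·0.6406 = 0.5872

0.5872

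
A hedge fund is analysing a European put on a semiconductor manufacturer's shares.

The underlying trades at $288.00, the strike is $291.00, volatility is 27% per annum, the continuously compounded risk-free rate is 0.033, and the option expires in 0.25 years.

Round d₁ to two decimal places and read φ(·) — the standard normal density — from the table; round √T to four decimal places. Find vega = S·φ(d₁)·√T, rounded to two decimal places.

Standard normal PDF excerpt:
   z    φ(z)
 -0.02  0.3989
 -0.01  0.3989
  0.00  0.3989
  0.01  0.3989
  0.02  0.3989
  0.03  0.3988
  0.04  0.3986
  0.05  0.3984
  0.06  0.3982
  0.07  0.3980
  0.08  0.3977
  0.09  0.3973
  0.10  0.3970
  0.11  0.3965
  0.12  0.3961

57.37

σ√T = 0.27·√0.25 = 0.1350
d₁ = [ln(288/291) + (0.033 + 0.27²/2)·0.25] / 0.1350 = [-0.0104 + 0.0174] / 0.1350 = 0.0518 → 0.05
√T = √0.25 = 0.5000
φ(d₁) = φ(0.05) = 0.3984
vega = S·φ(d₁)·√T = 288·0.3984·0.5000 = 57.3696
(The call has the same vega.)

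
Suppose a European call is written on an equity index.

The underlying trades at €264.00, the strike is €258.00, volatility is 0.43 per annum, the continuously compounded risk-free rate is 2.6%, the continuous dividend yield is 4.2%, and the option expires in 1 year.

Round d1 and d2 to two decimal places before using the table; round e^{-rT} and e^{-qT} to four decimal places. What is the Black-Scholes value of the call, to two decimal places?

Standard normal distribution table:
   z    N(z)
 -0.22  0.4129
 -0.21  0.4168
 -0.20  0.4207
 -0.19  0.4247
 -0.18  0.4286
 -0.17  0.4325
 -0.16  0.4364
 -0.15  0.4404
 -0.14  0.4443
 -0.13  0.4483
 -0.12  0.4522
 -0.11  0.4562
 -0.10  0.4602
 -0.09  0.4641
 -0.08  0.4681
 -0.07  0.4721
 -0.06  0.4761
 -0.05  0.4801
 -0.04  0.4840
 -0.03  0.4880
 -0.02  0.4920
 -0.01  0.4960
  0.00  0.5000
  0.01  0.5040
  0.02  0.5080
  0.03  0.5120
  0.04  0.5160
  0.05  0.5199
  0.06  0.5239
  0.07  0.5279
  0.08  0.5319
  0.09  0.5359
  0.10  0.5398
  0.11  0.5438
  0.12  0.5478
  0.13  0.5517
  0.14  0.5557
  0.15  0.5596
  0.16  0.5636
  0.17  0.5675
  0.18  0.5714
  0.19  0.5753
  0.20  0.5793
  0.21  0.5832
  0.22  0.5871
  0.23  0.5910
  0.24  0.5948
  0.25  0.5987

€43.86

σ√T = 0.43 × 1.0000 = 0.4300
d₁ = [ln(264/258) + (0.026 − 0.042 + 0.43²/2)·1] / 0.4300 = [0.0230 + 0.0764] / 0.4300 = 0.2313 which rounds to 0.23
d₂ = d₁ − σ√T = 0.2313 − 0.4300 = -0.1987 which rounds to -0.20
exp(−qT) = exp(−0.042·1) = 0.9589;  exp(−rT) = exp(−0.026·1) = 0.9743
N(d₁) = N(0.23) = 0.5910;  N(d₂) = N(-0.20) = 0.4207
C = 264·0.9589·0.5910 − 258·0.9743·0.4207 = 149.6114 − 105.7511 = 43.8603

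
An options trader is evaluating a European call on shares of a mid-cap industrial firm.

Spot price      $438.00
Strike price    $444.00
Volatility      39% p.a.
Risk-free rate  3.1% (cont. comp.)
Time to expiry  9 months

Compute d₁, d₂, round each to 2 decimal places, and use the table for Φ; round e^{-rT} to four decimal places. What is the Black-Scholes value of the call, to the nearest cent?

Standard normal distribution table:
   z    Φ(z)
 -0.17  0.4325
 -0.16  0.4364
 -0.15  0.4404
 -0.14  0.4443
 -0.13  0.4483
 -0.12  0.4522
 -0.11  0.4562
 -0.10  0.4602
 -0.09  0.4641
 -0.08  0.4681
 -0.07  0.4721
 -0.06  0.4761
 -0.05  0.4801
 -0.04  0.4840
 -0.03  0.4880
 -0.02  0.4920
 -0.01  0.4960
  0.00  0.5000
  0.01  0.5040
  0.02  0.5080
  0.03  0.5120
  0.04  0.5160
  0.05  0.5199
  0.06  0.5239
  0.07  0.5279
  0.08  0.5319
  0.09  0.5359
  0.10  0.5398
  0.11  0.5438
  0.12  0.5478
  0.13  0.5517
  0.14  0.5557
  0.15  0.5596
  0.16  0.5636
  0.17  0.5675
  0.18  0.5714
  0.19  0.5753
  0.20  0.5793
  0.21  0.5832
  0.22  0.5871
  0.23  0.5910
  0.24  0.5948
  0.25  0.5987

$61.00

T = 0.75;  σ√T = 0.3377
d₁ = [ln(438/444) + (0.031 + ½·0.39²)·0.75] / (σ√T) = (-0.0136 + 0.0803) / 0.3377 = 0.1974 which rounds to 0.20
d₂ = 0.1974 − 0.3377 = -0.1403 which rounds to -0.14
exp(−rT) = exp(−0.031·0.75) = 0.9770
N(d₁) = N(0.20) = 0.5793;  N(d₂) = N(-0.14) = 0.4443
C = 438·0.5793 − 444·0.9770·0.4443 = 253.7334 − 192.7320 = 61.0014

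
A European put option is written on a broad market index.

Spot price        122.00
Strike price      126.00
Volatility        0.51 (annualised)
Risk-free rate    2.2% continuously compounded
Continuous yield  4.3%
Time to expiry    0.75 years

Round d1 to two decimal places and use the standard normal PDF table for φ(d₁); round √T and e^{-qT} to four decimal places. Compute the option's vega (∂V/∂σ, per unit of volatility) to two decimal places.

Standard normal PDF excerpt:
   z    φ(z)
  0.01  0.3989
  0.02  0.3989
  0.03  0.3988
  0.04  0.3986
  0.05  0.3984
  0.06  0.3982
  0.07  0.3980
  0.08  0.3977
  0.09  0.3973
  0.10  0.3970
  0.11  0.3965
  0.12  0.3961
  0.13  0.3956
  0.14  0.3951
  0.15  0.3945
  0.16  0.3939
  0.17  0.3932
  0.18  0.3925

σ√T = 0.51·√0.75 = 0.4417
d₁ = [ln(122/126) + (0.022 − 0.043 + ½·0.51²)·0.75] / (σ√T) = (-0.0323 + 0.0818) / 0.4417 = 0.1121 ⇒ 0.11
√T = √0.75 = 0.8660
φ(d₁) = φ(0.11) = 0.3965
e^(−qT) = e^(−0.043·0.75) = 0.9683
vega = S·e^(−qT)·φ(d₁)·√T = 122·0.9683·0.3965·0.8660 = 40.5631
(Vega is the same for a European call and put with the same parameters.)

40.56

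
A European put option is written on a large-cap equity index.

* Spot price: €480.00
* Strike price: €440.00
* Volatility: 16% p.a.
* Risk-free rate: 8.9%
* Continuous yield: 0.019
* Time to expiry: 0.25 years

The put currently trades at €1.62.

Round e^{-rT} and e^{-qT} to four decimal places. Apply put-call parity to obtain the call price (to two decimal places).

€49.04

exp(−qT) = exp(−0.019·0.25) = 0.9953;  exp(−rT) = exp(−0.089·0.25) = 0.9780
Put-call parity: C − P = S·e^(−qT) − K·e^(−rT) = 480·0.9953 − 440·0.9780 = 477.7440 − 430.3200 = 47.4240
C = P + (C − P) = 1.62 + (47.4240) = 49.0440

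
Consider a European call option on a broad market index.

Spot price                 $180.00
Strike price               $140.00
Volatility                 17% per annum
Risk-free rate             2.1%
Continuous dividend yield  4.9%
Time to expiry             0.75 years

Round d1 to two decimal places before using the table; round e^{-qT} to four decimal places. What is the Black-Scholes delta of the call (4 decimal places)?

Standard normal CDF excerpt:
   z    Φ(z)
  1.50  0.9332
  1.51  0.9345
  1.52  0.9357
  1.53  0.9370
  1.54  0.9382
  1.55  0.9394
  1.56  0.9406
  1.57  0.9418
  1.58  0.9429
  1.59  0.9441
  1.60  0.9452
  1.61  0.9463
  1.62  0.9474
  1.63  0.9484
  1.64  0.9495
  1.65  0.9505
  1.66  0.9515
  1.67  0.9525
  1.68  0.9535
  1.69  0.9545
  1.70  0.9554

σ√T = 0.17·√0.75 = 0.1472
d₁ = [ln(180/140) + (0.021 − 0.049 + ½·0.17²)·0.75] / (σ√T) = (0.2513 − 0.0102) / 0.1472 = 1.6380 which rounds to 1.64
N(d₁) = N(1.64) = 0.9495
Δ_call = e^(−qT)·N(d₁) = 0.9639·0.9495 = 0.9152

0.9152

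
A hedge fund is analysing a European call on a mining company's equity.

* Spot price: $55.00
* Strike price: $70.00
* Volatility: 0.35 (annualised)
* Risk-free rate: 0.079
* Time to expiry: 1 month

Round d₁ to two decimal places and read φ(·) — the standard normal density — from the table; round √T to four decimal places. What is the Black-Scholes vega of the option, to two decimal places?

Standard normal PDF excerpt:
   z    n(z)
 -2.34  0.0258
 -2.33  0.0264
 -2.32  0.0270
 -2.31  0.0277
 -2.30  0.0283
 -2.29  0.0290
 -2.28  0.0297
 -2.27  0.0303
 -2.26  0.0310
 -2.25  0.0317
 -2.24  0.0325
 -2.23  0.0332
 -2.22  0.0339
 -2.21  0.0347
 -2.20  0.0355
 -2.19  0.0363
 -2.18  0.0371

0.48

σ√T = 0.35 × 0.2887 = 0.1010
d₁ = [ln(55/70) + (0.079 + ½·0.35²)·0.08333] / (σ√T) = (-0.2412 + 0.0117) / 0.1010 = -2.2712 → -2.27
√T = √0.08333 = 0.2887
φ(d₁) = φ(-2.27) = 0.0303
vega = S·φ(d₁)·√T = 55·0.0303·0.2887 = 0.4811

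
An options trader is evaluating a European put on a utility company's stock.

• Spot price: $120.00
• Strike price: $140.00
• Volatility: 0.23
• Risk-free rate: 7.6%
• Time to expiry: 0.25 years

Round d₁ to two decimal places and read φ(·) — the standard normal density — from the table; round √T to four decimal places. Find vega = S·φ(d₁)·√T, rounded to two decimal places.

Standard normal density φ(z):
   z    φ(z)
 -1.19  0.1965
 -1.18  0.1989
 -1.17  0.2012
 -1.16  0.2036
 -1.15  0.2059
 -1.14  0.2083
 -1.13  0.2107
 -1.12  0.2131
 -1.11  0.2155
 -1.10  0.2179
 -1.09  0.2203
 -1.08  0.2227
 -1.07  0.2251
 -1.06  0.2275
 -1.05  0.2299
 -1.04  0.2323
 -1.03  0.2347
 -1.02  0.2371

12.79

T = 0.25;  σ√T = 0.1150
ln(S/K) + (r + σ²/2)T = ln(120/140) + (0.076 + 0.23²/2)·0.25 = -0.1542 + 0.0256 = -0.1285
d₁ = -0.1285 / 0.1150 = -1.1177 which rounds to -1.12
√T = √0.25 = 0.5000
φ(d₁) = φ(-1.12) = 0.2131
vega = S·φ(d₁)·√T = 120·0.2131·0.5000 = 12.7860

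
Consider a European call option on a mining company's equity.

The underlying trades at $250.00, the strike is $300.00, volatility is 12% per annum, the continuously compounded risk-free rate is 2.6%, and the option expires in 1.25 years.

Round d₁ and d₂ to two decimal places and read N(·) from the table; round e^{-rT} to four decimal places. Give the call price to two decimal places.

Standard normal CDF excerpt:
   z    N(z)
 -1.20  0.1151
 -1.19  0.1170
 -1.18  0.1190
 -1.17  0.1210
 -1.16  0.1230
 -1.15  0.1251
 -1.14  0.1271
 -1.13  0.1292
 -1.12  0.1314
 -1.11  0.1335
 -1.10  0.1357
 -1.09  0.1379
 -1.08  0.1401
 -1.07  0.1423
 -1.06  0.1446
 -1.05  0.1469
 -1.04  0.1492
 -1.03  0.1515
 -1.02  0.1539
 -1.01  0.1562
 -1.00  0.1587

$2.17

σ√T = 0.12 × 1.1180 = 0.1342
ln(S/K) + (r + σ²/2)T = ln(250/300) + (0.026 + 0.12²/2)·1.25 = -0.1823 + 0.0415 = -0.1408
d₁ = -0.1408 / 0.1342 = -1.0496 which rounds to -1.05
d₂ = d₁ − σ√T = -1.0496 − 0.1342 = -1.1838 which rounds to -1.18
exp(−rT) = exp(−0.026·1.25) = 0.9680
N(d₁) = N(-1.05) = 0.1469;  N(d₂) = N(-1.18) = 0.1190
C = 250·0.1469 − 300·0.9680·0.1190 = 36.7250 − 34.5576 = 2.1674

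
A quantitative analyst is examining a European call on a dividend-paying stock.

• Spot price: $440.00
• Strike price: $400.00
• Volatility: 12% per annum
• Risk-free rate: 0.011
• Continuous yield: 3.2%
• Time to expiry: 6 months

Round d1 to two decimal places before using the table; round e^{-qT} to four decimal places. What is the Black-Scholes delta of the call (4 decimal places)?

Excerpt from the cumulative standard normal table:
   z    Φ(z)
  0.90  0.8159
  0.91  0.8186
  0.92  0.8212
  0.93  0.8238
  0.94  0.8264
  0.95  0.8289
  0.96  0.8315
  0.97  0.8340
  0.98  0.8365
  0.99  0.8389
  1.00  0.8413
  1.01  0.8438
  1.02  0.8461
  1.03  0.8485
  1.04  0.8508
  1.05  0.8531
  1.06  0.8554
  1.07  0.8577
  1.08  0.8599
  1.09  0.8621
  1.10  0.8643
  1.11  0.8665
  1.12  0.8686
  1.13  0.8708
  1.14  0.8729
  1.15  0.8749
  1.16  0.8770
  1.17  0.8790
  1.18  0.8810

0.8373

σ√T = 0.12·√0.5 = 0.0849
d₁ = [ln(440/400) + (0.011 − 0.032 + 0.12²/2)·0.5] / 0.0849 = [0.0953 − 0.0069] / 0.0849 = 1.0419 ≈ 1.04
N(d₁) = N(1.04) = 0.8508
Δ_call = exp(−qT)·N(d₁) = 0.9841·0.8508 = 0.8373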